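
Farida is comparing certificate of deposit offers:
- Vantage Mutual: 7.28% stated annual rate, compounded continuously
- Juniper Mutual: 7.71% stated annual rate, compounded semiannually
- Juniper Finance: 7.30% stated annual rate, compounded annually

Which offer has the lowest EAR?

Vantage Mutual: e^0.0728 − 1 = 7.552%
Juniper Mutual: (1 + 0.0771/2)^2 − 1 = 7.859%
Juniper Finance: compounded annually, EAR = 7.300%
The lowest effective annual rate is Juniper Finance at 7.300%.

Juniper Finance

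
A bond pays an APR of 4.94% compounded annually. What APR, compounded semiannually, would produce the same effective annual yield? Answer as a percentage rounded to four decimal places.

Compounded annually, EAR = nominal = 0.049400.
Solve (1 + r/2)^2 = 1.049400: r/2 = 1.049400^(1/2) − 1 = 0.024402, so r = 0.048805 = 4.8805%.

4.8805%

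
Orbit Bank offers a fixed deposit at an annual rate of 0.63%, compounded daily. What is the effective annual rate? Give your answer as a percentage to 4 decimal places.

0.6320%

EAR = (1 + 0.0063/365)^365 − 1.
= (1 + 0.000017)^365 − 1 = 1.006320 − 1 = 0.6320%.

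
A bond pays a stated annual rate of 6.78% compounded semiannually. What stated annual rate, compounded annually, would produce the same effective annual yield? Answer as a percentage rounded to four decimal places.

EAR = (1 + 0.0678/2)^2 − 1 = 0.068949.
Compounded annually, the equivalent nominal rate is the EAR itself: 6.8949%.

6.8949%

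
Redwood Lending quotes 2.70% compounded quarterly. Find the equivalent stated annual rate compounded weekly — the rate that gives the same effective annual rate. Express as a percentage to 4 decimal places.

EAR = (1 + 0.0270/4)^4 − 1 = 0.027275.
Solve (1 + r/52)^52 = 1.027275: r/52 = 1.027275^(1/52) − 1 = 0.000518, so r = 0.026916 = 2.6916%.

2.6916%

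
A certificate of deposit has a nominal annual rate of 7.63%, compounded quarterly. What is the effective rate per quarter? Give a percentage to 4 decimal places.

With a nominal annual rate compounded quarterly, the periodic rate is the nominal rate divided by 4.
i = 0.0763 / 4 = 0.0190750 = 1.9075%.

1.9075%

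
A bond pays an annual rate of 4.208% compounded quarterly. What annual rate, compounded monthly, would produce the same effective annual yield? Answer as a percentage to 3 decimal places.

EAR = (1 + 0.04208/4)^4 − 1 = 0.042749.
Solve (1 + r/12)^12 = 1.042749: r/12 = 1.042749^(1/12) − 1 = 0.003494, so r = 0.041933 = 4.193%.

4.193%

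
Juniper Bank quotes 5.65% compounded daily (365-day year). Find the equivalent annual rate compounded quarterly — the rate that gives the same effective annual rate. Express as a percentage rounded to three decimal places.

EAR = (1 + 0.0565/365)^365 − 1 = 0.058122.
Solve (1 + r/4)^4 = 1.058122: r/4 = 1.058122^(1/4) − 1 = 0.014224, so r = 0.056896 = 5.690%.

5.690%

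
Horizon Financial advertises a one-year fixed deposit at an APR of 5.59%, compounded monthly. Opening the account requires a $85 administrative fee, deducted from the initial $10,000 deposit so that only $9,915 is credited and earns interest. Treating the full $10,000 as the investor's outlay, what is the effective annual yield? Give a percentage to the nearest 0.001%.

Value after one year: 9,915 × (1 + 0.0559/12)^12 = 9,915 × 1.057355 = $10,483.67.
Effective yield on the $10,000 outlay: 10,483.67 / 10,000 − 1 = 0.048367 = 4.837%.

4.837%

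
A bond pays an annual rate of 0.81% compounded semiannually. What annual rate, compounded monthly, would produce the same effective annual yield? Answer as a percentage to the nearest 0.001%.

0.809%

EAR = (1 + 0.0081/2)^2 − 1 = 0.008116.
Solve (1 + r/12)^12 = 1.008116: r/12 = 1.008116^(1/12) − 1 = 0.000674, so r = 0.008086 = 0.809%.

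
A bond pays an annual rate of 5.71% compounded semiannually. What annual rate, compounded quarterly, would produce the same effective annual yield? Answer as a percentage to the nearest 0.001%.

5.670%

EAR = (1 + 0.0571/2)^2 − 1 = 0.057915.
Solve (1 + r/4)^4 = 1.057915: r/4 = 1.057915^(1/4) − 1 = 0.014175, so r = 0.056698 = 5.670%.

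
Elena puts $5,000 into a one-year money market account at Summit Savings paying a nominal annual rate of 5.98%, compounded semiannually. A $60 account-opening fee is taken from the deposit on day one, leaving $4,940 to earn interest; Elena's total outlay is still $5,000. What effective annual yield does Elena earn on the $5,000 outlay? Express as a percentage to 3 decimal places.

4.797%

Value after one year: 4,940 × (1 + 0.0598/2)^2 = 4,940 × 1.060694 = $5,239.83.
Effective yield on the $5,000 outlay: 5,239.83 / 5,000 − 1 = 0.047966 = 4.797%.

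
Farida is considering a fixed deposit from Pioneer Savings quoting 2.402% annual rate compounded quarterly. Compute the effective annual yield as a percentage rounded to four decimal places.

EAR = (1 + 0.02402/4)^4 − 1.
= (1 + 0.006005)^4 − 1 = 1.024237 − 1 = 2.4237%.

2.4237%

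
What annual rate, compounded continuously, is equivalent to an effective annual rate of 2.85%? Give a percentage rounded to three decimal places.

Continuous: nominal r satisfies e^r − 1 = 0.0285.
r = ln(1 + 0.0285) = ln(1.0285) = 0.028101 = 2.810%.

2.810%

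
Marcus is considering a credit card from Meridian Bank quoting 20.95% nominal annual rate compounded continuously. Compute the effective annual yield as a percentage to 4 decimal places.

With continuous compounding, EAR = e^0.2095 − 1.
e^0.2095 = 1.233061, so EAR = 0.233061 = 23.3061%.

23.3061%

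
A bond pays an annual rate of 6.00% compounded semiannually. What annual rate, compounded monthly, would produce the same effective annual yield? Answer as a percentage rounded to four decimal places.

5.9263%

EAR = (1 + 0.0600/2)^2 − 1 = 0.060900.
Solve (1 + r/12)^12 = 1.060900: r/12 = 1.060900^(1/12) − 1 = 0.004939, so r = 0.059263 = 5.9263%.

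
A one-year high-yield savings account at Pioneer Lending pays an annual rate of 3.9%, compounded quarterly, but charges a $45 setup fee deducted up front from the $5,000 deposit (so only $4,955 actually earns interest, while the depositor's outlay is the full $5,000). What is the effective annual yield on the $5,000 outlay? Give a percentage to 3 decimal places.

Value after one year: 4,955 × (1 + 0.039/4)^4 = 4,955 × 1.039574 = $5,151.09.
Effective yield on the $5,000 outlay: 5,151.09 / 5,000 − 1 = 0.030218 = 3.022%.

3.022%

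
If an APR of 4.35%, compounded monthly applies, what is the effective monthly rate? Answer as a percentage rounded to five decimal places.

With a nominal annual rate compounded monthly, the periodic rate is the nominal rate divided by 12.
i = 0.0435 / 12 = 0.0036250 = 0.36250%.

0.36250%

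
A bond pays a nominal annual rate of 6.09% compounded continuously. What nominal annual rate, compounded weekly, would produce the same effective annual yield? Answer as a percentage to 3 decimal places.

EAR under continuous compounding: e^0.0609 − 1 = 0.062793.
Solve (1 + r/52)^52 = 1.062793: r/52 = 1.062793^(1/52) − 1 = 0.001172, so r = 0.060936 = 6.094%.

6.094%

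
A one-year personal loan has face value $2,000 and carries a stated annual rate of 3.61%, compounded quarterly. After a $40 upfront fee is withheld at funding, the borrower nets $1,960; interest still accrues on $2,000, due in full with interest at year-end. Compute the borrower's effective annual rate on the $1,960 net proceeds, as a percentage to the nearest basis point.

Amount owed after one year: 2,000 × (1 + 0.0361/4)^4 = 2,000 × 1.036592 = $2,073.18.
Effective rate on net proceeds: 2,073.18 / 1,960 − 1 = 0.057747 = 5.77%.

5.77%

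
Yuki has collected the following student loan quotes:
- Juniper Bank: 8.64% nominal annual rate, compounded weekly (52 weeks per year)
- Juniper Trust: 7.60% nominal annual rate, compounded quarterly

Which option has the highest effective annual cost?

Juniper Bank: (1 + 0.0864/52)^52 − 1 = 9.016%
Juniper Trust: (1 + 0.0760/4)^4 − 1 = 7.819%
The highest effective annual rate is Juniper Bank at 9.016%.

Juniper Bank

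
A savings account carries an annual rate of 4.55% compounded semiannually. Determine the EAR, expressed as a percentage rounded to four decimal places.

EAR = (1 + 0.0455/2)^2 − 1.
= (1 + 0.022750)^2 − 1 = 1.046018 − 1 = 4.6018%.

4.6018%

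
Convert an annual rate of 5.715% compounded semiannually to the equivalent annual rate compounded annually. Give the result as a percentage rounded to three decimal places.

EAR = (1 + 0.05715/2)^2 − 1 = 0.057967.
Compounded annually, the equivalent nominal rate is the EAR itself: 5.797%.

5.797%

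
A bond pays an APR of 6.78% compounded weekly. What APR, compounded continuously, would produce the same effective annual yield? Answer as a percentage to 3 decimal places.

EAR = (1 + 0.0678/52)^52 − 1 = 0.070104.
Equivalent continuous rate: r = ln(1 + 0.070104) = 0.067756 = 6.776%.

6.776%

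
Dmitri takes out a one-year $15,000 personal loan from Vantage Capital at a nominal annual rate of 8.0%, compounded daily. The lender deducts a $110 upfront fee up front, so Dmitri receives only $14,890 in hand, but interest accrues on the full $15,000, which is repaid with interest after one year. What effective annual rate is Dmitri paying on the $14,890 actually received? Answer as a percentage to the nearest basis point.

9.13%

Amount owed after one year: 15,000 × (1 + 0.080/365)^365 = 15,000 × 1.083278 = $16,249.16.
Effective rate on net proceeds: 16,249.16 / 14,890 − 1 = 0.091280 = 9.13%.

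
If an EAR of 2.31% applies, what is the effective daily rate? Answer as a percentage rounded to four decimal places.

The per-day rate i satisfies (1 + i)^365 = 1 + 0.0231.
i = 1.0231^(1/365) − 1 = 0.0000626 = 0.0063%.

0.0063%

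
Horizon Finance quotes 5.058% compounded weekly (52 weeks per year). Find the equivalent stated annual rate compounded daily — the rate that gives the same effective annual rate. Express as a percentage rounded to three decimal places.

5.056%

EAR = (1 + 0.05058/52)^52 − 1 = 0.051855.
Solve (1 + r/365)^365 = 1.051855: r/365 = 1.051855^(1/365) − 1 = 0.000139, so r = 0.050559 = 5.056%.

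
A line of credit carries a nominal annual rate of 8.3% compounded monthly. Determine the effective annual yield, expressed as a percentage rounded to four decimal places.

8.6231%

EAR = (1 + 0.083/12)^12 − 1.
= 1.086231 − 1 = 8.6231%.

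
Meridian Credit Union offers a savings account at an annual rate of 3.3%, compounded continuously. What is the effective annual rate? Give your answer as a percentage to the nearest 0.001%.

With continuous compounding, EAR = e^0.033 − 1.
e^0.033 = 1.033551, so EAR = 0.033551 = 3.355%.

3.355%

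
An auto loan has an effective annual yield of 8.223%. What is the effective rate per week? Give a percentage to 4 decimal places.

0.1521%

The per-week rate i satisfies (1 + i)^52 = 1 + 0.08223.
i = 1.08223^(1/52) − 1 = 0.0015208 = 0.1521%.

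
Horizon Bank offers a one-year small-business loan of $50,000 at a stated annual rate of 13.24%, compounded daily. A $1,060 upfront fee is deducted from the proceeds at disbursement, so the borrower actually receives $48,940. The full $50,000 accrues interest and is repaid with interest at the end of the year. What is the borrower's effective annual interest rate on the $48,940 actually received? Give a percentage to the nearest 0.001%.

16.626%

Amount owed after one year: 50,000 × (1 + 0.1324/365)^365 = 50,000 × 1.141537 = $57,076.87.
Effective rate on net proceeds: 57,076.87 / 48,940 − 1 = 0.166262 = 16.626%.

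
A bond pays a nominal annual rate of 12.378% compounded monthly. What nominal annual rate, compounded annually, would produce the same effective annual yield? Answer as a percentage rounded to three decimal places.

13.105%

EAR = (1 + 0.12378/12)^12 − 1 = 0.131049.
Compounded annually, the equivalent nominal rate is the EAR itself: 13.105%.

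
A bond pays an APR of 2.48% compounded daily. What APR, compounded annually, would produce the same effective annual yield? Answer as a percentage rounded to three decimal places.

EAR = (1 + 0.0248/365)^365 − 1 = 0.025109.
Compounded annually, the equivalent nominal rate is the EAR itself: 2.511%.

2.511%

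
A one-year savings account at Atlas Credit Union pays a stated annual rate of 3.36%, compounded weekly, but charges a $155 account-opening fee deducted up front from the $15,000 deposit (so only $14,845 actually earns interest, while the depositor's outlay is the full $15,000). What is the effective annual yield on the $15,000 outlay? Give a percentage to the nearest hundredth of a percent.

Value after one year: 14,845 × (1 + 0.0336/52)^52 = 14,845 × 1.034160 = $15,352.10.
Effective yield on the $15,000 outlay: 15,352.10 / 15,000 − 1 = 0.023473 = 2.35%.

2.35%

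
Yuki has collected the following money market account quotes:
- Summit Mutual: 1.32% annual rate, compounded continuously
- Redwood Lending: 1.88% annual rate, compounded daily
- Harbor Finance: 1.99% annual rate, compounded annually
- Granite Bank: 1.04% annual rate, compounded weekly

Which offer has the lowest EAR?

Summit Mutual: e^0.0132 − 1 = 1.329%
Redwood Lending: (1 + 0.0188/365)^365 − 1 = 1.898%
Harbor Finance: compounded annually, EAR = 1.990%
Granite Bank: (1 + 0.0104/52)^52 − 1 = 1.045%
The lowest effective annual rate is Granite Bank at 1.045%.

Granite Bank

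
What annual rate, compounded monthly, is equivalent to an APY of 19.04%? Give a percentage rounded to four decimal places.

(1 + r/12)^12 − 1 = 0.1904, so 1 + r/12 = 1.1904^(1/12).
r/12 = 0.014630, so r = 0.175561 = 17.5561%.

17.5561%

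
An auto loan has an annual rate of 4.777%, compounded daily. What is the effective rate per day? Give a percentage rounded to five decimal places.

With a nominal annual rate compounded daily, the periodic rate is the nominal rate divided by 365.
i = 0.04777 / 365 = 0.0001309 = 0.01309%.

0.01309%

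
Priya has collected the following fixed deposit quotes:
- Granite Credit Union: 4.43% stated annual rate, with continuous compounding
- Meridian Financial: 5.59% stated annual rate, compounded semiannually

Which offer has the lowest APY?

Granite Credit Union: e^0.0443 − 1 = 4.530%
Meridian Financial: (1 + 0.0559/2)^2 − 1 = 5.668%
The lowest effective annual rate is Granite Credit Union at 4.530%.

Granite Credit Union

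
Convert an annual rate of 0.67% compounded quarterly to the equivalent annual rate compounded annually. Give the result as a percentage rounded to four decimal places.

0.6717%

EAR = (1 + 0.0067/4)^4 − 1 = 0.006717.
Compounded annually, the equivalent nominal rate is the EAR itself: 0.6717%.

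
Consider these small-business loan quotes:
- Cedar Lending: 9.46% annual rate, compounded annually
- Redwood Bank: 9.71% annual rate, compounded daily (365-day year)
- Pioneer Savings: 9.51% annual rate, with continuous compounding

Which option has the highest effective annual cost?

Cedar Lending: compounded annually, EAR = 9.460%
Redwood Bank: (1 + 0.0971/365)^365 − 1 = 10.196%
Pioneer Savings: e^0.0951 − 1 = 9.977%
The highest effective annual rate is Redwood Bank at 10.196%.

Redwood Bank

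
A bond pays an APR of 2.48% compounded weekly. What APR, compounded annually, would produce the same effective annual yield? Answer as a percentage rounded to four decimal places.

EAR = (1 + 0.0248/52)^52 − 1 = 0.025104.
Compounded annually, the equivalent nominal rate is the EAR itself: 2.5104%.

2.5104%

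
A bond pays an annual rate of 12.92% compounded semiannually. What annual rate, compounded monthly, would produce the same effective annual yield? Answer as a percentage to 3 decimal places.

12.585%

EAR = (1 + 0.1292/2)^2 − 1 = 0.133373.
Solve (1 + r/12)^12 = 1.133373: r/12 = 1.133373^(1/12) − 1 = 0.010488, so r = 0.125854 = 12.585%.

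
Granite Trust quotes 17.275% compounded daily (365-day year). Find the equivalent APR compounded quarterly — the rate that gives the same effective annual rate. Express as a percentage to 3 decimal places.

EAR = (1 + 0.17275/365)^365 − 1 = 0.188520.
Solve (1 + r/4)^4 = 1.188520: r/4 = 1.188520^(1/4) − 1 = 0.044123, so r = 0.176492 = 17.649%.

17.649%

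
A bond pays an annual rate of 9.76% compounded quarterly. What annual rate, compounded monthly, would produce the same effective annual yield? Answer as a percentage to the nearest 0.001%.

9.682%

EAR = (1 + 0.0976/4)^4 − 1 = 0.101231.
Solve (1 + r/12)^12 = 1.101231: r/12 = 1.101231^(1/12) − 1 = 0.008068, so r = 0.096817 = 9.682%.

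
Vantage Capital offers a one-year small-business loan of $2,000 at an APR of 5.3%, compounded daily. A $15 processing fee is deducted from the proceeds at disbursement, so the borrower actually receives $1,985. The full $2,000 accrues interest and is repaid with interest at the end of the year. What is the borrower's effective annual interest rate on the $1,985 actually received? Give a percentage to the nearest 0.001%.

6.239%

Amount owed after one year: 2,000 × (1 + 0.053/365)^365 = 2,000 × 1.054426 = $2,108.85.
Effective rate on net proceeds: 2,108.85 / 1,985 − 1 = 0.062394 = 6.239%.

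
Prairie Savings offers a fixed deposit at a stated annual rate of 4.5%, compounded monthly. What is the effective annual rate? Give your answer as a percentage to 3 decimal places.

EAR = (1 + 0.045/12)^12 − 1.
= 1.045940 − 1 = 4.594%.

4.594%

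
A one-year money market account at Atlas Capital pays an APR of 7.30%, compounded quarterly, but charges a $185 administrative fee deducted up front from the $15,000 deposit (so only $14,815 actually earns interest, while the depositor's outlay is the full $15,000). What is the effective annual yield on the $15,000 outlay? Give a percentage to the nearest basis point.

6.18%

Value after one year: 14,815 × (1 + 0.0730/4)^4 = 14,815 × 1.075023 = $15,926.46.
Effective yield on the $15,000 outlay: 15,926.46 / 15,000 − 1 = 0.061764 = 6.18%.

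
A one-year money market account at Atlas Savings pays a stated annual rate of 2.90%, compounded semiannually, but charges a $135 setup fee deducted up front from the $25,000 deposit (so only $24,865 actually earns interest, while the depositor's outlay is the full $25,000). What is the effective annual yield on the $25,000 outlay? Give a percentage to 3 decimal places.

2.365%

Value after one year: 24,865 × (1 + 0.0290/2)^2 = 24,865 × 1.029210 = $25,591.31.
Effective yield on the $25,000 outlay: 25,591.31 / 25,000 − 1 = 0.023653 = 2.365%.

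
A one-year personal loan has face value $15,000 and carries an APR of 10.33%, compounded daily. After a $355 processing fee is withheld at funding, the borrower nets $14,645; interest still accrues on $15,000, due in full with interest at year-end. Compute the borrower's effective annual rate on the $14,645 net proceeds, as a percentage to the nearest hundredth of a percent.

Amount owed after one year: 15,000 × (1 + 0.1033/365)^365 = 15,000 × 1.108808 = $16,632.12.
Effective rate on net proceeds: 16,632.12 / 14,645 − 1 = 0.135686 = 13.57%.

13.57%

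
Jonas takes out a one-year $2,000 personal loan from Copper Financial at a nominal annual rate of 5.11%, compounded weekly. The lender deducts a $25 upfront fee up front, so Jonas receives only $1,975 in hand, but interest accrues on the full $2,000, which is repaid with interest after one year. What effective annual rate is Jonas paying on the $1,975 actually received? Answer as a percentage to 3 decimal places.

6.572%

Amount owed after one year: 2,000 × (1 + 0.0511/52)^52 = 2,000 × 1.052402 = $2,104.80.
Effective rate on net proceeds: 2,104.80 / 1,975 − 1 = 0.065723 = 6.572%.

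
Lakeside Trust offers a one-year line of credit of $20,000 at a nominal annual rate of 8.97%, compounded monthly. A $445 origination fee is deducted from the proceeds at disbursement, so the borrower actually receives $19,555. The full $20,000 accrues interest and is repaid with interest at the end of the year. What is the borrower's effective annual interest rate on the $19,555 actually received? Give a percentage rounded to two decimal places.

Amount owed after one year: 20,000 × (1 + 0.0897/12)^12 = 20,000 × 1.093481 = $21,869.62.
Effective rate on net proceeds: 21,869.62 / 19,555 − 1 = 0.118365 = 11.84%.

11.84%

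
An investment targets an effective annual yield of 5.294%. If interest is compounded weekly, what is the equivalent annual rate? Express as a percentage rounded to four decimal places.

5.1612%

(1 + r/52)^52 − 1 = 0.05294, so 1 + r/52 = 1.05294^(1/52).
r/52 = 0.000993, so r = 0.051612 = 5.1612%.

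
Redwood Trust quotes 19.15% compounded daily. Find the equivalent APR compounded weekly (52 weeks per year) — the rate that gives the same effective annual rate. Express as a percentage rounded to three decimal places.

EAR = (1 + 0.1915/365)^365 − 1 = 0.211004.
Solve (1 + r/52)^52 = 1.211004: r/52 = 1.211004^(1/52) − 1 = 0.003689, so r = 0.191803 = 19.180%.

19.180%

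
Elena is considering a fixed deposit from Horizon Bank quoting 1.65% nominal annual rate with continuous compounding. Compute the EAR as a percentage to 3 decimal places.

With continuous compounding, EAR = e^0.0165 − 1.
e^0.0165 = 1.016637, so EAR = 0.016637 = 1.664%.

1.664%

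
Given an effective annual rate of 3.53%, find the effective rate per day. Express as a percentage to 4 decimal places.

0.0095%

The per-day rate i satisfies (1 + i)^365 = 1 + 0.0353.
i = 1.0353^(1/365) − 1 = 0.0000950 = 0.0095%.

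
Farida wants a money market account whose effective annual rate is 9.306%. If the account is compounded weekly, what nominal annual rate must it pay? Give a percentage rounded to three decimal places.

(1 + r/52)^52 − 1 = 0.09306, so 1 + r/52 = 1.09306^(1/52).
r/52 = 0.001713, so r = 0.089057 = 8.906%.

8.906%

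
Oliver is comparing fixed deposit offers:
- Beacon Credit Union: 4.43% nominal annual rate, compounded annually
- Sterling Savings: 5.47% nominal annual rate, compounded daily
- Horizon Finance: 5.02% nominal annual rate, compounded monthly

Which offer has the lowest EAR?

Beacon Credit Union

Beacon Credit Union: compounded annually, EAR = 4.430%
Sterling Savings: (1 + 0.0547/365)^365 − 1 = 5.622%
Horizon Finance: (1 + 0.0502/12)^12 − 1 = 5.137%
The lowest effective annual rate is Beacon Credit Union at 4.430%.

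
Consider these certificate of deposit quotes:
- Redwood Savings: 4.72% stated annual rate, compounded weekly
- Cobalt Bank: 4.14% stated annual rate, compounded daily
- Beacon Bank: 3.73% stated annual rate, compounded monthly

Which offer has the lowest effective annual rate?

Beacon Bank

Redwood Savings: (1 + 0.0472/52)^52 − 1 = 4.831%
Cobalt Bank: (1 + 0.0414/365)^365 − 1 = 4.227%
Beacon Bank: (1 + 0.0373/12)^12 − 1 = 3.794%
The lowest effective annual rate is Beacon Bank at 3.794%.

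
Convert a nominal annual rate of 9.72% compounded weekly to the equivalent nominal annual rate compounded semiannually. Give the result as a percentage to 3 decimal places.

9.951%

EAR = (1 + 0.0972/52)^52 − 1 = 0.101981.
Solve (1 + r/2)^2 = 1.101981: r/2 = 1.101981^(1/2) − 1 = 0.049753, so r = 0.099505 = 9.951%.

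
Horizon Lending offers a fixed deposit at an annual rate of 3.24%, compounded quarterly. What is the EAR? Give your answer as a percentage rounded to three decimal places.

3.280%

EAR = (1 + 0.0324/4)^4 − 1.
= 1.032796 − 1 = 3.280%.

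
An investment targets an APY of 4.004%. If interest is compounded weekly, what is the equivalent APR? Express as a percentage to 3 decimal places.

(1 + r/52)^52 − 1 = 0.04004, so 1 + r/52 = 1.04004^(1/52).
r/52 = 0.000755, so r = 0.039274 = 3.927%.

3.927%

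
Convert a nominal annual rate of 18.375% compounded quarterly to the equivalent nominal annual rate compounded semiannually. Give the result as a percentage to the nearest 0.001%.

18.797%

EAR = (1 + 0.18375/4)^4 − 1 = 0.196804.
Solve (1 + r/2)^2 = 1.196804: r/2 = 1.196804^(1/2) − 1 = 0.093985, so r = 0.187971 = 18.797%.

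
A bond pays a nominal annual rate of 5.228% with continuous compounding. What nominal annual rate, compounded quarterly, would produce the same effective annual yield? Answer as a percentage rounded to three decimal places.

EAR under continuous compounding: e^0.05228 − 1 = 0.053671.
Solve (1 + r/4)^4 = 1.053671: r/4 = 1.053671^(1/4) − 1 = 0.013156, so r = 0.052623 = 5.262%.

5.262%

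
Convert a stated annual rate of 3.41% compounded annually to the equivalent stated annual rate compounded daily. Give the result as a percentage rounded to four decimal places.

Compounded annually, EAR = nominal = 0.034100.
Solve (1 + r/365)^365 = 1.034100: r/365 = 1.034100^(1/365) − 1 = 0.000092, so r = 0.033533 = 3.3533%.

3.3533%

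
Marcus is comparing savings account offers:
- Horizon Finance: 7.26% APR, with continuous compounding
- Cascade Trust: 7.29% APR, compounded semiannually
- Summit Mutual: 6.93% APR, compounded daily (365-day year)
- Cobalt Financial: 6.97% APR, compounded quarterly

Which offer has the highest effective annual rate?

Horizon Finance: e^0.0726 − 1 = 7.530%
Cascade Trust: (1 + 0.0729/2)^2 − 1 = 7.423%
Summit Mutual: (1 + 0.0693/365)^365 − 1 = 7.175%
Cobalt Financial: (1 + 0.0697/4)^4 − 1 = 7.154%
The highest effective annual rate is Horizon Finance at 7.530%.

Horizon Finance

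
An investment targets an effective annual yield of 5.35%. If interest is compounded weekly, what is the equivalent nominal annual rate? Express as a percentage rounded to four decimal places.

(1 + r/52)^52 − 1 = 0.0535, so 1 + r/52 = 1.0535^(1/52).
r/52 = 0.001003, so r = 0.052144 = 5.2144%.

5.2144%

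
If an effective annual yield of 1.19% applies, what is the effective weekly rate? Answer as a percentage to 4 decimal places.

0.0228%

The per-week rate i satisfies (1 + i)^52 = 1 + 0.0119.
i = 1.0119^(1/52) − 1 = 0.0002275 = 0.0228%.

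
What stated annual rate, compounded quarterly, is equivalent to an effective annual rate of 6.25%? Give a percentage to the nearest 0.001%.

6.109%

(1 + r/4)^4 − 1 = 0.0625, so 1 + r/4 = 1.0625^(1/4).
r/4 = 0.015272, so r = 0.061086 = 6.109%.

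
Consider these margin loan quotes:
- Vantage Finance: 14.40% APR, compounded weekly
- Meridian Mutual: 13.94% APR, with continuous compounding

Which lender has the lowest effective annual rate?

Meridian Mutual

Vantage Finance: (1 + 0.1440/52)^52 − 1 = 15.465%
Meridian Mutual: e^0.1394 − 1 = 14.958%
The lowest effective annual rate is Meridian Mutual at 14.958%.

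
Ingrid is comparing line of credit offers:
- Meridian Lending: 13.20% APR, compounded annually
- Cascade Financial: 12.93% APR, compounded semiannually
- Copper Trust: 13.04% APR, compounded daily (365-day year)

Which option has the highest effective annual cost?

Copper Trust

Meridian Lending: compounded annually, EAR = 13.200%
Cascade Financial: (1 + 0.1293/2)^2 − 1 = 13.348%
Copper Trust: (1 + 0.1304/365)^365 − 1 = 13.926%
The highest effective annual rate is Copper Trust at 13.926%.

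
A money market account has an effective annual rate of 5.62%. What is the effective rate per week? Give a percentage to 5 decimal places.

The per-week rate i satisfies (1 + i)^52 = 1 + 0.0562.
i = 1.0562^(1/52) − 1 = 0.0010520 = 0.10520%.

0.10520%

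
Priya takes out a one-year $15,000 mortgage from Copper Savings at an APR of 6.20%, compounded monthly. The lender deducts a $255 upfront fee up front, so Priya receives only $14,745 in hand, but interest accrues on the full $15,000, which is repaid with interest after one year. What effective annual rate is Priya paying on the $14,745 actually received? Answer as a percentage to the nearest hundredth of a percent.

Amount owed after one year: 15,000 × (1 + 0.0620/12)^12 = 15,000 × 1.063793 = $15,956.89.
Effective rate on net proceeds: 15,956.89 / 14,745 − 1 = 0.082190 = 8.22%.

8.22%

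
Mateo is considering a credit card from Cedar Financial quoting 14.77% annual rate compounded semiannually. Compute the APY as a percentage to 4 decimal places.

EAR = (1 + 0.1477/2)^2 − 1.
= (1 + 0.073850)^2 − 1 = 1.153154 − 1 = 15.3154%.

15.3154%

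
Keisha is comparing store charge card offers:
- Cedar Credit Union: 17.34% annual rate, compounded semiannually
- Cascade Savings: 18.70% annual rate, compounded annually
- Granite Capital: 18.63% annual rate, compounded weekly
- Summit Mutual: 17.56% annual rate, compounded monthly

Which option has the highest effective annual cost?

Cedar Credit Union: (1 + 0.1734/2)^2 − 1 = 18.092%
Cascade Savings: compounded annually, EAR = 18.700%
Granite Capital: (1 + 0.1863/52)^52 − 1 = 20.438%
Summit Mutual: (1 + 0.1756/12)^12 − 1 = 19.045%
The highest effective annual rate is Granite Capital at 20.438%.

Granite Capital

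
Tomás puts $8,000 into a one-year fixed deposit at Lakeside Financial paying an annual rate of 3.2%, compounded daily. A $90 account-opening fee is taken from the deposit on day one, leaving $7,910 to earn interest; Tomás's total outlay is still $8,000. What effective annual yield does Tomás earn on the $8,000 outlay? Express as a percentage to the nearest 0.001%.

Value after one year: 7,910 × (1 + 0.032/365)^365 = 7,910 × 1.032516 = $8,167.20.
Effective yield on the $8,000 outlay: 8,167.20 / 8,000 − 1 = 0.020900 = 2.090%.

2.090%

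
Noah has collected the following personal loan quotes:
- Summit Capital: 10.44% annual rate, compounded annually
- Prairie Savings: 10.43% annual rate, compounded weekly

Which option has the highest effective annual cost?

Summit Capital: compounded annually, EAR = 10.440%
Prairie Savings: (1 + 0.1043/52)^52 − 1 = 10.982%
The highest effective annual rate is Prairie Savings at 10.982%.

Prairie Savings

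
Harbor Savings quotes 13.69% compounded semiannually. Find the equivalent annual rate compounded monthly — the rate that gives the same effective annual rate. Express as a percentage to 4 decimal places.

13.3151%

EAR = (1 + 0.1369/2)^2 − 1 = 0.141585.
Solve (1 + r/12)^12 = 1.141585: r/12 = 1.141585^(1/12) − 1 = 0.011096, so r = 0.133151 = 13.3151%.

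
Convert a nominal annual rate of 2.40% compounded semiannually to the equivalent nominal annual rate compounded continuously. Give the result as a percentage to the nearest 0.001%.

2.386%

EAR = (1 + 0.0240/2)^2 − 1 = 0.024144.
Equivalent continuous rate: r = ln(1 + 0.024144) = 0.023857 = 2.386%.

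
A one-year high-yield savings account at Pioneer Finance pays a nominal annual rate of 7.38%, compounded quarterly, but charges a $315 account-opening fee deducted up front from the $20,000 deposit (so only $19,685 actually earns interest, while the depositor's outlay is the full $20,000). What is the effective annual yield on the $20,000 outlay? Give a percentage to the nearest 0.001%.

5.892%

Value after one year: 19,685 × (1 + 0.0738/4)^4 = 19,685 × 1.075868 = $21,178.45.
Effective yield on the $20,000 outlay: 21,178.45 / 20,000 − 1 = 0.058923 = 5.892%.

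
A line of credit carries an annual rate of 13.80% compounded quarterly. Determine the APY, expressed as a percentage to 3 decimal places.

14.531%

EAR = (1 + 0.1380/4)^4 − 1.
= (1 + 0.034500)^4 − 1 = 1.145307 − 1 = 14.531%.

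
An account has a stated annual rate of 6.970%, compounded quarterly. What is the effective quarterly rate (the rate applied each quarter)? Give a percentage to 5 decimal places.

With a nominal annual rate compounded quarterly, the periodic rate is the nominal rate divided by 4.
i = 0.06970 / 4 = 0.0174250 = 1.74250%.

1.74250%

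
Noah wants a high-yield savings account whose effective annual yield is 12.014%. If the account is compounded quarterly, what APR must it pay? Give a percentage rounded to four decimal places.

11.5078%

(1 + r/4)^4 − 1 = 0.12014, so 1 + r/4 = 1.12014^(1/4).
r/4 = 0.028769, so r = 0.115078 = 11.5078%.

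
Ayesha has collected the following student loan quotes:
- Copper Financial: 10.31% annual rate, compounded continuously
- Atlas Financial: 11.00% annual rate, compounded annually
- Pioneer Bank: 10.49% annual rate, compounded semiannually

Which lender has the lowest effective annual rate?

Pioneer Bank

Copper Financial: e^0.1031 − 1 = 10.860%
Atlas Financial: compounded annually, EAR = 11.000%
Pioneer Bank: (1 + 0.1049/2)^2 − 1 = 10.765%
The lowest effective annual rate is Pioneer Bank at 10.765%.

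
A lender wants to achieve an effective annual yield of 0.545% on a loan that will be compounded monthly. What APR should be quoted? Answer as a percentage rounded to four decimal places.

0.5436%

(1 + r/12)^12 − 1 = 0.00545, so 1 + r/12 = 1.00545^(1/12).
r/12 = 0.000453, so r = 0.005436 = 0.5436%.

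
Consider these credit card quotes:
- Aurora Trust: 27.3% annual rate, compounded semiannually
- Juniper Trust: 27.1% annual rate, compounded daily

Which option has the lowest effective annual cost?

Aurora Trust: (1 + 0.273/2)^2 − 1 = 29.163%
Juniper Trust: (1 + 0.271/365)^365 − 1 = 31.114%
The lowest effective annual rate is Aurora Trust at 29.163%.

Aurora Trust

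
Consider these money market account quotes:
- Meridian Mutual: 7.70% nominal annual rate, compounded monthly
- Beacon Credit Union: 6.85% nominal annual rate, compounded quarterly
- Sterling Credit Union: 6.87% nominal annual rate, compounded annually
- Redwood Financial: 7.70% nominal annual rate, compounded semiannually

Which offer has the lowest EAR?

Sterling Credit Union

Meridian Mutual: (1 + 0.0770/12)^12 − 1 = 7.978%
Beacon Credit Union: (1 + 0.0685/4)^4 − 1 = 7.028%
Sterling Credit Union: compounded annually, EAR = 6.870%
Redwood Financial: (1 + 0.0770/2)^2 − 1 = 7.848%
The lowest effective annual rate is Sterling Credit Union at 6.870%.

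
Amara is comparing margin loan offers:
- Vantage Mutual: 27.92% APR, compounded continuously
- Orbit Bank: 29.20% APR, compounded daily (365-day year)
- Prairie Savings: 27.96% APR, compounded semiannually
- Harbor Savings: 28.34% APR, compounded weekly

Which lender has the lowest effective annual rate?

Vantage Mutual: e^0.2792 − 1 = 32.207%
Orbit Bank: (1 + 0.2920/365)^365 − 1 = 33.895%
Prairie Savings: (1 + 0.2796/2)^2 − 1 = 29.914%
Harbor Savings: (1 + 0.2834/52)^52 − 1 = 32.661%
The lowest effective annual rate is Prairie Savings at 29.914%.

Prairie Savings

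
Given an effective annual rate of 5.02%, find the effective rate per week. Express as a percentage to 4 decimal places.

0.0942%

The per-week rate i satisfies (1 + i)^52 = 1 + 0.0502.
i = 1.0502^(1/52) − 1 = 0.0009424 = 0.0942%.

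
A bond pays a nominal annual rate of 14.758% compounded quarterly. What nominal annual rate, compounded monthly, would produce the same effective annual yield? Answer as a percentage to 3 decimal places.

14.580%

EAR = (1 + 0.14758/4)^4 − 1 = 0.155950.
Solve (1 + r/12)^12 = 1.155950: r/12 = 1.155950^(1/12) − 1 = 0.012150, so r = 0.145801 = 14.580%.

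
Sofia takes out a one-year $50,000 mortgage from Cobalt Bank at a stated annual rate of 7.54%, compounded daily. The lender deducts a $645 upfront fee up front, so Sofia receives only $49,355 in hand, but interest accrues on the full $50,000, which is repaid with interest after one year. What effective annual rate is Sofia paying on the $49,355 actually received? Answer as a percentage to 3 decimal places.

9.240%

Amount owed after one year: 50,000 × (1 + 0.0754/365)^365 = 50,000 × 1.078307 = $53,915.35.
Effective rate on net proceeds: 53,915.35 / 49,355 − 1 = 0.092399 = 9.240%.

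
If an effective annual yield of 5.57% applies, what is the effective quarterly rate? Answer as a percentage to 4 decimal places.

The per-quarter rate i satisfies (1 + i)^4 = 1 + 0.0557.
i = 1.0557^(1/4) − 1 = 0.0136432 = 1.3643%.

1.3643%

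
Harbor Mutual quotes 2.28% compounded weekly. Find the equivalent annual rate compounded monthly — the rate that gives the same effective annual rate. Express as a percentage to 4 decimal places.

2.2817%

EAR = (1 + 0.0228/52)^52 − 1 = 0.023057.
Solve (1 + r/12)^12 = 1.023057: r/12 = 1.023057^(1/12) − 1 = 0.001901, so r = 0.022817 = 2.2817%.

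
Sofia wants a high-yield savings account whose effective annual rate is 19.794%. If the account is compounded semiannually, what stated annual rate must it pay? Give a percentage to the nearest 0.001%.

18.901%

(1 + r/2)^2 − 1 = 0.19794, so 1 + r/2 = 1.19794^(1/2).
r/2 = 0.094504, so r = 0.189009 = 18.901%.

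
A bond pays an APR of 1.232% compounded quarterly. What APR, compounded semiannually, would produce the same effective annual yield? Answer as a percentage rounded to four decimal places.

EAR = (1 + 0.01232/4)^4 − 1 = 0.012377.
Solve (1 + r/2)^2 = 1.012377: r/2 = 1.012377^(1/2) − 1 = 0.006169, so r = 0.012339 = 1.2339%.

1.2339%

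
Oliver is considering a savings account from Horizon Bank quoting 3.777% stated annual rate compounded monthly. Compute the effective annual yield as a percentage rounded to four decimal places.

EAR = (1 + 0.03777/12)^12 − 1.
= 1.038431 − 1 = 3.8431%.

3.8431%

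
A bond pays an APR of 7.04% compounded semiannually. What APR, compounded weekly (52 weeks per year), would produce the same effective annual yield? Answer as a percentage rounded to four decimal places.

EAR = (1 + 0.0704/2)^2 − 1 = 0.071639.
Solve (1 + r/52)^52 = 1.071639: r/52 = 1.071639^(1/52) − 1 = 0.001331, so r = 0.069235 = 6.9235%.

6.9235%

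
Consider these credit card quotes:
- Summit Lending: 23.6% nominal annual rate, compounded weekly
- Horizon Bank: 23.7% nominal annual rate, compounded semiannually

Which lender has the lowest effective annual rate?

Horizon Bank

Summit Lending: (1 + 0.236/52)^52 − 1 = 26.550%
Horizon Bank: (1 + 0.237/2)^2 − 1 = 25.104%
The lowest effective annual rate is Horizon Bank at 25.104%.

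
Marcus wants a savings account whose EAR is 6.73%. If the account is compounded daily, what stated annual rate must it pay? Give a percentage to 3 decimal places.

(1 + r/365)^365 − 1 = 0.0673, so 1 + r/365 = 1.0673^(1/365).
r/365 = 0.000178, so r = 0.065138 = 6.514%.

6.514%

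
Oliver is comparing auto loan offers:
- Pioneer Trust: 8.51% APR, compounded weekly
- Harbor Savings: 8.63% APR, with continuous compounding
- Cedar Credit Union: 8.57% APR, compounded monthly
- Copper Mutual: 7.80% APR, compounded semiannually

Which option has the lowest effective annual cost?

Copper Mutual

Pioneer Trust: (1 + 0.0851/52)^52 − 1 = 8.875%
Harbor Savings: e^0.0863 − 1 = 9.013%
Cedar Credit Union: (1 + 0.0857/12)^12 − 1 = 8.915%
Copper Mutual: (1 + 0.0780/2)^2 − 1 = 7.952%
The lowest effective annual rate is Copper Mutual at 7.952%.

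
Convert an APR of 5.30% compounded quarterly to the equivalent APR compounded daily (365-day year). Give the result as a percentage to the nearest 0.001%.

EAR = (1 + 0.0530/4)^4 − 1 = 0.054063.
Solve (1 + r/365)^365 = 1.054063: r/365 = 1.054063^(1/365) − 1 = 0.000144, so r = 0.052656 = 5.266%.

5.266%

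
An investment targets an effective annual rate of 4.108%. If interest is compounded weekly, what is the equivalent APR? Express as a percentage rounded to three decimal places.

4.027%

(1 + r/52)^52 − 1 = 0.04108, so 1 + r/52 = 1.04108^(1/52).
r/52 = 0.000775, so r = 0.040274 = 4.027%.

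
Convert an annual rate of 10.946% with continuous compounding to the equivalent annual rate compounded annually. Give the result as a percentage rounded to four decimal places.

11.5675%

EAR under continuous compounding: e^0.10946 − 1 = 0.115675.
Compounded annually, the equivalent nominal rate is the EAR itself: 11.5675%.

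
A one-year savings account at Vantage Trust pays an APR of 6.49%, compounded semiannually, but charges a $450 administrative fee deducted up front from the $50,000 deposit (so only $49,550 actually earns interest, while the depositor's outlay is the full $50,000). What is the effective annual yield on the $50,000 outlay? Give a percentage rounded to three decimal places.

5.636%

Value after one year: 49,550 × (1 + 0.0649/2)^2 = 49,550 × 1.065953 = $52,817.97.
Effective yield on the $50,000 outlay: 52,817.97 / 50,000 − 1 = 0.056359 = 5.636%.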